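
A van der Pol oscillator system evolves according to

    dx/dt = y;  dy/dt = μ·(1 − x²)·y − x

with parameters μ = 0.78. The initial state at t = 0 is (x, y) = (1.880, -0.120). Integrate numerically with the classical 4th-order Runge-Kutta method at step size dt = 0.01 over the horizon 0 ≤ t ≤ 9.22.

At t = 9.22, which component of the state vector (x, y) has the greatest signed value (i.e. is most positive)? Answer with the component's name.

t=0.000: state=(1.880, -0.120)
step 1 (dt=0.01): k1=(-0.120, -1.643), k2=(-0.128, -1.626), k3=(-0.128, -1.626), k4=(-0.136, -1.610); state += dt/6·(k1+2k2+2k3+k4)
t=0.010: state=(1.879, -0.136)
t=0.020: state=(1.877, -0.152)
t=0.030: state=(1.876, -0.168)
continuing one RK4 step at a time; state shown every 50 steps (Δt=0.5):
t=0.500: state=(1.667, -0.660)
t=1.000: state=(1.247, -1.024)
t=1.500: state=(0.615, -1.549)
t=2.000: state=(-0.350, -2.314)
t=2.500: state=(-1.500, -1.873)
t=3.000: state=(-1.988, -0.180)
t=3.500: state=(-1.866, 0.539)
t=4.000: state=(-1.509, 0.873)
t=4.500: state=(-0.982, 1.268)
t=5.000: state=(-0.192, 1.947)
t=5.500: state=(0.952, 2.435)
t=6.000: state=(1.864, 0.951)
t=6.500: state=(1.980, -0.279)
t=7.000: state=(1.717, -0.716)
t=7.500: state=(1.280, -1.042)
t=8.000: state=(0.643, -1.554)
t=8.500: state=(-0.326, -2.328)
t=9.000: state=(-1.492, -1.921)
t=9.220: state=(-1.825, -1.095)
compare at T: x=-1.825, y=-1.095

largest component: y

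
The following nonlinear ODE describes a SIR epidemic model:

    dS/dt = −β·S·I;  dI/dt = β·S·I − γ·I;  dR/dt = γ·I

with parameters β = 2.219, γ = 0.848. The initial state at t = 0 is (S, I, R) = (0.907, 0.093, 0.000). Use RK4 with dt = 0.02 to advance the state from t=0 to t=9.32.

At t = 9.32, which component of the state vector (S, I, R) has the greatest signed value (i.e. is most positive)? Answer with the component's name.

t=0.000: state=(0.907, 0.093, 0.000)
step 1 (dt=0.02): k1=(-0.187, 0.108, 0.079), k2=(-0.189, 0.109, 0.080), k3=(-0.189, 0.109, 0.080), k4=(-0.191, 0.110, 0.081); state += dt/6·(k1+2k2+2k3+k4)
t=0.020: state=(0.903, 0.095, 0.002)
t=0.040: state=(0.899, 0.097, 0.003)
t=0.060: state=(0.895, 0.100, 0.005)
continuing one RK4 step at a time; state shown every 25 steps (Δt=0.5):
t=0.500: state=(0.791, 0.157, 0.052)
t=1.000: state=(0.639, 0.227, 0.134)
t=1.500: state=(0.482, 0.277, 0.242)
t=2.000: state=(0.351, 0.286, 0.363)
t=2.500: state=(0.258, 0.262, 0.480)
t=3.000: state=(0.198, 0.220, 0.582)
t=3.500: state=(0.159, 0.175, 0.666)
t=4.000: state=(0.134, 0.135, 0.732)
t=4.500: state=(0.117, 0.101, 0.781)
t=5.000: state=(0.107, 0.075, 0.818)
t=5.500: state=(0.099, 0.055, 0.846)
t=6.000: state=(0.094, 0.040, 0.866)
t=6.500: state=(0.091, 0.029, 0.880)
t=7.000: state=(0.088, 0.021, 0.891)
t=7.500: state=(0.086, 0.015, 0.898)
t=8.000: state=(0.085, 0.011, 0.904)
t=8.500: state=(0.084, 0.008, 0.908)
t=9.000: state=(0.084, 0.006, 0.911)
t=9.320: state=(0.083, 0.005, 0.912)
compare at T: S=0.083, I=0.005, R=0.912

largest component: R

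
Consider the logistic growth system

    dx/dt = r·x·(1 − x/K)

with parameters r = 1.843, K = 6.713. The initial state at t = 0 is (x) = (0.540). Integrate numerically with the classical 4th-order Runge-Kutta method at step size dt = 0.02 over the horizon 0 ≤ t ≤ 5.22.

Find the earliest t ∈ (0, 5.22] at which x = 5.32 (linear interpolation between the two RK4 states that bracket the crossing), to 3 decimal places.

t=0.000: state=(0.540)
step 1 (dt=0.02): k1=(0.915), k2=(0.929), k3=(0.930), k4=(0.944); state += dt/6·(k1+2k2+2k3+k4)
t=0.020: state=(0.559)
t=0.040: state=(0.578)
t=0.060: state=(0.598)
continuing one RK4 step at a time; state shown every 10 steps (Δt=0.2):
t=0.200: state=(0.754)
t=0.400: state=(1.038)
t=0.600: state=(1.403)
t=0.800: state=(1.856)
t=1.000: state=(2.389)
t=1.200: state=(2.981)
t=1.400: state=(3.597)
t=1.600: state=(4.198)
t=1.800: state=(4.746)
t=2.000: state=(5.218)
t=2.040: state=(5.302)
next step: t=2.060: state=(5.342) — x has crossed 5.32
linear interpolation between t=2.040 (5.30151) and t=2.060 (5.34216) → t≈2.049

t = 2.049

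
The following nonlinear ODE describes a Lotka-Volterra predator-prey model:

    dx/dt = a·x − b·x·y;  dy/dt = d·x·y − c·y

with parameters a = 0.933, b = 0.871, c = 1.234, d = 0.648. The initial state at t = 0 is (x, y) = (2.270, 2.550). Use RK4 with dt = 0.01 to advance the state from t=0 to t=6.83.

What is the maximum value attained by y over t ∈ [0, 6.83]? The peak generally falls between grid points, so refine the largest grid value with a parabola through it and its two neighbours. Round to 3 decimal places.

max y = 2.590

t=0.000: state=(2.270, 2.550)
step 1 (dt=0.01): k1=(-2.924, 0.604), k2=(-2.911, 0.581), k3=(-2.911, 0.581), k4=(-2.898, 0.557); state += dt/6·(k1+2k2+2k3+k4)
t=0.010: state=(2.241, 2.556)
t=0.020: state=(2.212, 2.561)
t=0.030: state=(2.183, 2.566)
continuing one RK4 step at a time; state shown every 25 steps (Δt=0.25):
t=0.250: state=(1.635, 2.563)
t=0.500: state=(1.204, 2.363)
t=0.750: state=(0.938, 2.061)
t=1.000: state=(0.783, 1.738)
t=1.250: state=(0.700, 1.439)
t=1.500: state=(0.666, 1.180)
t=1.750: state=(0.666, 0.965)
t=2.000: state=(0.695, 0.791)
t=2.250: state=(0.750, 0.653)
t=2.500: state=(0.832, 0.545)
t=2.750: state=(0.942, 0.462)
t=3.000: state=(1.083, 0.400)
t=3.250: state=(1.260, 0.355)
t=3.500: state=(1.478, 0.325)
t=3.750: state=(1.742, 0.310)
t=4.000: state=(2.057, 0.309)
t=4.250: state=(2.424, 0.326)
t=4.500: state=(2.840, 0.367)
t=4.750: state=(3.286, 0.443)
t=5.000: state=(3.719, 0.574)
t=5.250: state=(4.054, 0.793)
t=5.500: state=(4.160, 1.138)
t=5.750: state=(3.900, 1.614)
t=6.000: state=(3.274, 2.128)
t=6.250: state=(2.488, 2.494)
t=6.500: state=(1.798, 2.586)
t=6.750: state=(1.309, 2.436)
t=6.830: state=(1.194, 2.355)
largest grid value and its neighbours: y(6.450)=2.58968, y(6.460)=2.58975, y(6.470)=2.58939
parabola through these three points peaks at t≈6.456 with y≈2.58977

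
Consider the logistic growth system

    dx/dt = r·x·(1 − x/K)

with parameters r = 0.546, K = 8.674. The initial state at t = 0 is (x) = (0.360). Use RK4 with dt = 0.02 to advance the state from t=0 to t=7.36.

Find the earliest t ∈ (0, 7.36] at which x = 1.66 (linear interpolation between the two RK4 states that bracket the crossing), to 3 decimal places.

t = 3.111

t=0.000: state=(0.360)
step 1 (dt=0.02): k1=(0.188), k2=(0.189), k3=(0.189), k4=(0.190); state += dt/6·(k1+2k2+2k3+k4)
t=0.020: state=(0.364)
t=0.040: state=(0.368)
t=0.060: state=(0.371)
continuing one RK4 step at a time; state shown every 25 steps (Δt=0.5):
t=0.500: state=(0.467)
t=1.000: state=(0.603)
t=1.500: state=(0.776)
t=2.000: state=(0.991)
t=2.500: state=(1.257)
t=3.000: state=(1.580)
t=3.100: state=(1.652)
next step: t=3.120: state=(1.667) — x has crossed 1.66
linear interpolation between t=3.100 (1.65209) and t=3.120 (1.66675) → t≈3.111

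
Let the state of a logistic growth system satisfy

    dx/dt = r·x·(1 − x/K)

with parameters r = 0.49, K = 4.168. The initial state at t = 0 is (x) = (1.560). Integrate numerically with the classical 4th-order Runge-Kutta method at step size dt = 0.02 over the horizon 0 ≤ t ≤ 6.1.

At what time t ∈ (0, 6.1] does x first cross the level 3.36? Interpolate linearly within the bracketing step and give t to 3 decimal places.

t = 3.957

t=0.000: state=(1.560)
step 1 (dt=0.02): k1=(0.478), k2=(0.479), k3=(0.479), k4=(0.479); state += dt/6·(k1+2k2+2k3+k4)
t=0.020: state=(1.570)
t=0.040: state=(1.579)
t=0.060: state=(1.589)
continuing one RK4 step at a time; state shown every 10 steps (Δt=0.2):
t=0.200: state=(1.657)
t=0.400: state=(1.756)
t=0.600: state=(1.856)
t=0.800: state=(1.957)
t=1.000: state=(2.059)
t=1.200: state=(2.161)
t=1.400: state=(2.263)
t=1.600: state=(2.364)
t=1.800: state=(2.463)
t=2.000: state=(2.561)
t=2.200: state=(2.657)
t=2.400: state=(2.750)
t=2.600: state=(2.840)
t=2.800: state=(2.927)
t=3.000: state=(3.011)
t=3.200: state=(3.091)
t=3.400: state=(3.167)
t=3.600: state=(3.240)
t=3.800: state=(3.309)
t=3.940: state=(3.354)
next step: t=3.960: state=(3.361) — x has crossed 3.36
linear interpolation between t=3.940 (3.35449) and t=3.960 (3.36089) → t≈3.957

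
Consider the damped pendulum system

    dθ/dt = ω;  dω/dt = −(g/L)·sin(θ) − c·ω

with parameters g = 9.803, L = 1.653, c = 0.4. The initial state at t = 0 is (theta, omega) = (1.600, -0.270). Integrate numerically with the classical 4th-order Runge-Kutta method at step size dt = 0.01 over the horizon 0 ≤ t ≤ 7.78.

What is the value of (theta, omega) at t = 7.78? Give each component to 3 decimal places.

t=0.000: state=(1.600, -0.270)
step 1 (dt=0.01): k1=(-0.270, -5.820), k2=(-0.299, -5.808), k3=(-0.299, -5.809), k4=(-0.328, -5.797); state += dt/6·(k1+2k2+2k3+k4)
t=0.010: state=(1.597, -0.328)
t=0.020: state=(1.593, -0.386)
t=0.030: state=(1.589, -0.444)
continuing one RK4 step at a time; state shown every 50 steps (Δt=0.5):
t=0.500: state=(0.799, -2.730)
t=1.000: state=(-0.634, -2.331)
t=1.500: state=(-1.145, 0.343)
t=2.000: state=(-0.418, 2.254)
t=2.500: state=(0.626, 1.442)
t=3.000: state=(0.794, -0.755)
t=3.500: state=(0.068, -1.790)
t=4.000: state=(-0.603, -0.611)
t=4.500: state=(-0.471, 1.024)
t=5.000: state=(0.172, 1.225)
t=5.500: state=(0.499, -0.026)
t=6.000: state=(0.193, -1.022)
t=6.500: state=(-0.283, -0.653)
t=7.000: state=(-0.342, 0.408)
t=7.500: state=(0.009, 0.805)
t=7.780: state=(0.204, 0.541)

(theta, omega) = (0.204, 0.541)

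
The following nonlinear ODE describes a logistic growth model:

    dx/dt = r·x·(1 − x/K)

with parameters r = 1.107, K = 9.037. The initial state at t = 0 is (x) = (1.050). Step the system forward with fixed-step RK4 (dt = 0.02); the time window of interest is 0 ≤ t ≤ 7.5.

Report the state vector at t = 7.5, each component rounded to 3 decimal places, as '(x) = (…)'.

t=0.000: state=(1.050)
step 1 (dt=0.02): k1=(1.027), k2=(1.036), k3=(1.036), k4=(1.045); state += dt/6·(k1+2k2+2k3+k4)
t=0.020: state=(1.071)
t=0.040: state=(1.092)
t=0.060: state=(1.113)
continuing one RK4 step at a time; state shown every 25 steps (Δt=0.5):
t=0.500: state=(1.682)
t=1.000: state=(2.571)
t=1.500: state=(3.695)
t=2.000: state=(4.935)
t=2.500: state=(6.115)
t=3.000: state=(7.089)
t=3.500: state=(7.804)
t=4.000: state=(8.285)
t=4.500: state=(8.589)
t=5.000: state=(8.774)
t=5.500: state=(8.884)
t=6.000: state=(8.948)
t=6.500: state=(8.986)
t=7.000: state=(9.007)
t=7.500: state=(9.020)

(x) = (9.020)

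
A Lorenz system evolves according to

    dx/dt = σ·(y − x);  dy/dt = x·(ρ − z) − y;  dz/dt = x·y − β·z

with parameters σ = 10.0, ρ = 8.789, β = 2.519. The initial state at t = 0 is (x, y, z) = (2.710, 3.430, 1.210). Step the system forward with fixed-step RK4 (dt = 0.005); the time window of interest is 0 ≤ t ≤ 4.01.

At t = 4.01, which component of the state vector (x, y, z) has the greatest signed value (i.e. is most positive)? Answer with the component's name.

largest component: z

t=0.000: state=(2.710, 3.430, 1.210)
step 1 (dt=0.005): k1=(7.200, 17.109, 6.247), k2=(7.448, 17.160, 6.386), k3=(7.443, 17.164, 6.388), k4=(7.686, 17.218, 6.530); state += dt/6·(k1+2k2+2k3+k4)
t=0.005: state=(2.747, 3.516, 1.242)
t=0.010: state=(2.787, 3.602, 1.275)
t=0.015: state=(2.829, 3.689, 1.310)
continuing one RK4 step at a time; state shown every 40 steps (Δt=0.2):
t=0.200: state=(5.481, 7.233, 4.345)
t=0.400: state=(7.373, 6.829, 11.037)
t=0.600: state=(4.254, 2.568, 10.776)
t=0.800: state=(2.252, 1.877, 7.453)
t=1.000: state=(2.251, 2.547, 5.235)
t=1.200: state=(3.321, 4.086, 4.615)
t=1.400: state=(5.110, 5.995, 6.299)
t=1.600: state=(5.957, 5.740, 9.357)
t=1.800: state=(4.602, 3.756, 9.560)
t=2.000: state=(3.410, 3.126, 7.778)
t=2.200: state=(3.400, 3.635, 6.439)
t=2.400: state=(4.184, 4.681, 6.387)
t=2.600: state=(5.070, 5.358, 7.657)
t=2.800: state=(5.072, 4.799, 8.804)
t=3.000: state=(4.323, 3.956, 8.492)
t=3.200: state=(3.873, 3.809, 7.546)
t=3.400: state=(4.035, 4.235, 7.028)
t=3.600: state=(4.525, 4.767, 7.312)
t=3.800: state=(4.822, 4.846, 8.027)
t=4.000: state=(4.627, 4.442, 8.320)
t=4.010: state=(4.608, 4.420, 8.315)
compare at T: x=4.608, y=4.420, z=8.315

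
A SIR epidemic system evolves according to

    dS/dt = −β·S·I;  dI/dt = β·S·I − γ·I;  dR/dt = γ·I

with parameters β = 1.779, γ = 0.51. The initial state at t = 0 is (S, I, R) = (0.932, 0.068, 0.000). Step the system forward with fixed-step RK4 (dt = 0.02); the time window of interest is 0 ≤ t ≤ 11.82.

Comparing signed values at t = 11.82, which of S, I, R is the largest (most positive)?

t=0.000: state=(0.932, 0.068, 0.000)
step 1 (dt=0.02): k1=(-0.113, 0.078, 0.035), k2=(-0.114, 0.079, 0.035), k3=(-0.114, 0.079, 0.035), k4=(-0.115, 0.080, 0.035); state += dt/6·(k1+2k2+2k3+k4)
t=0.020: state=(0.930, 0.070, 0.001)
t=0.040: state=(0.927, 0.071, 0.001)
t=0.060: state=(0.925, 0.073, 0.002)
continuing one RK4 step at a time; state shown every 25 steps (Δt=0.5):
t=0.500: state=(0.860, 0.117, 0.023)
t=1.000: state=(0.752, 0.186, 0.062)
t=1.500: state=(0.615, 0.266, 0.119)
t=2.000: state=(0.470, 0.334, 0.196)
t=2.500: state=(0.343, 0.370, 0.287)
t=3.000: state=(0.246, 0.372, 0.382)
t=3.500: state=(0.178, 0.348, 0.474)
t=4.000: state=(0.133, 0.309, 0.558)
t=4.500: state=(0.103, 0.266, 0.631)
t=5.000: state=(0.083, 0.223, 0.694)
t=5.500: state=(0.069, 0.185, 0.746)
t=6.000: state=(0.060, 0.152, 0.789)
t=6.500: state=(0.053, 0.124, 0.824)
t=7.000: state=(0.048, 0.100, 0.852)
t=7.500: state=(0.044, 0.081, 0.875)
t=8.000: state=(0.041, 0.065, 0.894)
t=8.500: state=(0.039, 0.052, 0.909)
t=9.000: state=(0.038, 0.042, 0.920)
t=9.500: state=(0.036, 0.034, 0.930)
t=10.000: state=(0.035, 0.027, 0.938)
t=10.500: state=(0.035, 0.021, 0.944)
t=11.000: state=(0.034, 0.017, 0.949)
t=11.500: state=(0.034, 0.014, 0.953)
t=11.820: state=(0.033, 0.012, 0.955)
compare at T: S=0.033, I=0.012, R=0.955

largest component: R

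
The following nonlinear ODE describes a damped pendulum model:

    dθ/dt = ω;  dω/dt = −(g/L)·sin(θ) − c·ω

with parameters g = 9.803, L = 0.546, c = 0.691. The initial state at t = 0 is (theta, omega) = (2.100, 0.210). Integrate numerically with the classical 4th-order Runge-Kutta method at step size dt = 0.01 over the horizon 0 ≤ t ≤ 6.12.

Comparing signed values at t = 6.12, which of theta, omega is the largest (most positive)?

largest component: omega

t=0.000: state=(2.100, 0.210)
step 1 (dt=0.01): k1=(0.210, -15.643), k2=(0.132, -15.580), k3=(0.132, -15.584), k4=(0.054, -15.524); state += dt/6·(k1+2k2+2k3+k4)
t=0.010: state=(2.101, 0.054)
t=0.020: state=(2.101, -0.101)
t=0.030: state=(2.099, -0.254)
continuing one RK4 step at a time; state shown every 20 steps (Δt=0.2):
t=0.200: state=(1.837, -2.834)
t=0.400: state=(0.971, -5.690)
t=0.600: state=(-0.267, -6.011)
t=0.800: state=(-1.193, -2.928)
t=1.000: state=(-1.408, 0.726)
t=1.200: state=(-0.943, 3.753)
t=1.400: state=(-0.037, 4.815)
t=1.600: state=(0.774, 2.890)
t=1.800: state=(1.042, -0.228)
t=2.000: state=(0.716, -2.853)
t=2.200: state=(0.021, -3.687)
t=2.400: state=(-0.596, -2.171)
t=2.600: state=(-0.781, 0.350)
t=2.800: state=(-0.490, 2.369)
t=3.000: state=(0.057, 2.776)
t=3.200: state=(0.499, 1.415)
t=3.400: state=(0.581, -0.589)
t=3.600: state=(0.303, -2.004)
t=3.800: state=(-0.126, -2.025)
t=4.000: state=(-0.421, -0.784)
t=4.200: state=(-0.419, 0.764)
t=4.400: state=(-0.160, 1.658)
t=4.600: state=(0.166, 1.407)
t=4.800: state=(0.346, 0.312)
t=5.000: state=(0.288, -0.831)
t=5.200: state=(0.058, -1.317)
t=5.400: state=(-0.178, -0.913)
t=5.600: state=(-0.272, 0.008)
t=5.800: state=(-0.184, 0.806)
t=6.000: state=(0.009, 0.998)
t=6.120: state=(0.118, 0.783)
compare at T: theta=0.118, omega=0.783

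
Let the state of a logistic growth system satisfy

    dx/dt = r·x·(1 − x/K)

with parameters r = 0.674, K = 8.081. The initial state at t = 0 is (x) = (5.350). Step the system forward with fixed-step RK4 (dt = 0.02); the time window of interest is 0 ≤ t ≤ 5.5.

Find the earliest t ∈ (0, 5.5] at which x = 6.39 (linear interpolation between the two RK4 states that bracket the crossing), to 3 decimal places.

t = 0.975

t=0.000: state=(5.350)
step 1 (dt=0.02): k1=(1.219), k2=(1.216), k3=(1.216), k4=(1.213); state += dt/6·(k1+2k2+2k3+k4)
t=0.020: state=(5.374)
t=0.040: state=(5.399)
t=0.060: state=(5.423)
continuing one RK4 step at a time; state shown every 10 steps (Δt=0.2):
t=0.200: state=(5.588)
t=0.400: state=(5.814)
t=0.600: state=(6.028)
t=0.800: state=(6.227)
t=0.960: state=(6.377)
next step: t=0.980: state=(6.395) — x has crossed 6.39
linear interpolation between t=0.960 (6.37666) and t=0.980 (6.39472) → t≈0.975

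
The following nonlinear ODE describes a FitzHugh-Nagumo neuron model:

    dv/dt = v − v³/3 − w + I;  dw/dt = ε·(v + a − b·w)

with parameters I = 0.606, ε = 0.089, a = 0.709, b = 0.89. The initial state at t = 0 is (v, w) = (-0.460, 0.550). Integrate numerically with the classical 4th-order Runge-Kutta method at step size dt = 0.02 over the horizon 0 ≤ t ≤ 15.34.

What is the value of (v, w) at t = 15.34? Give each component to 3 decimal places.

(v, w) = (-0.357, -0.123)

t=0.000: state=(-0.460, 0.550)
step 1 (dt=0.02): k1=(-0.372, -0.021), k2=(-0.374, -0.022), k3=(-0.374, -0.022), k4=(-0.377, -0.022); state += dt/6·(k1+2k2+2k3+k4)
t=0.020: state=(-0.467, 0.550)
t=0.040: state=(-0.475, 0.549)
t=0.060: state=(-0.483, 0.549)
continuing one RK4 step at a time; state shown every 25 steps (Δt=0.5):
t=0.500: state=(-0.680, 0.535)
t=1.000: state=(-0.953, 0.510)
t=1.500: state=(-1.222, 0.473)
t=2.000: state=(-1.416, 0.428)
t=2.500: state=(-1.517, 0.378)
t=3.000: state=(-1.552, 0.327)
t=3.500: state=(-1.552, 0.277)
t=4.000: state=(-1.534, 0.230)
t=4.500: state=(-1.508, 0.186)
t=5.000: state=(-1.479, 0.144)
t=5.500: state=(-1.448, 0.106)
t=6.000: state=(-1.415, 0.070)
t=6.500: state=(-1.382, 0.037)
t=7.000: state=(-1.349, 0.007)
t=7.500: state=(-1.314, -0.020)
t=8.000: state=(-1.280, -0.045)
t=8.500: state=(-1.244, -0.067)
t=9.000: state=(-1.208, -0.087)
t=9.500: state=(-1.171, -0.105)
t=10.000: state=(-1.133, -0.120)
t=10.500: state=(-1.093, -0.133)
t=11.000: state=(-1.051, -0.144)
t=11.500: state=(-1.007, -0.152)
t=12.000: state=(-0.959, -0.158)
t=12.500: state=(-0.907, -0.162)
t=13.000: state=(-0.849, -0.163)
t=13.500: state=(-0.782, -0.161)
t=14.000: state=(-0.702, -0.157)
t=14.500: state=(-0.604, -0.148)
t=15.000: state=(-0.473, -0.135)
t=15.340: state=(-0.357, -0.123)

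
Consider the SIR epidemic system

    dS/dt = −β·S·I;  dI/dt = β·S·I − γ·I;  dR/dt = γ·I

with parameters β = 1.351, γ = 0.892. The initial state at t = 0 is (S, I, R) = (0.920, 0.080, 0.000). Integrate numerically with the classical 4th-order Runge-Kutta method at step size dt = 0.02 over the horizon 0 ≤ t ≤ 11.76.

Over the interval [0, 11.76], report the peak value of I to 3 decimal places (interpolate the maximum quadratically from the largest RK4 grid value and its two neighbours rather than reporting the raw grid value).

t=0.000: state=(0.920, 0.080, 0.000)
step 1 (dt=0.02): k1=(-0.099, 0.028, 0.071), k2=(-0.100, 0.028, 0.072), k3=(-0.100, 0.028, 0.072), k4=(-0.100, 0.028, 0.072); state += dt/6·(k1+2k2+2k3+k4)
t=0.020: state=(0.918, 0.081, 0.001)
t=0.040: state=(0.916, 0.081, 0.003)
t=0.060: state=(0.914, 0.082, 0.004)
continuing one RK4 step at a time; state shown every 25 steps (Δt=0.5):
t=0.500: state=(0.868, 0.094, 0.039)
t=1.000: state=(0.811, 0.106, 0.083)
t=1.500: state=(0.753, 0.115, 0.133)
t=2.000: state=(0.695, 0.120, 0.185)
t=2.500: state=(0.641, 0.120, 0.239)
t=3.000: state=(0.591, 0.117, 0.292)
t=3.500: state=(0.548, 0.110, 0.343)
t=4.000: state=(0.510, 0.100, 0.390)
t=4.500: state=(0.478, 0.090, 0.432)
t=5.000: state=(0.452, 0.079, 0.470)
t=5.500: state=(0.430, 0.068, 0.502)
t=6.000: state=(0.412, 0.058, 0.530)
t=6.500: state=(0.398, 0.049, 0.554)
t=7.000: state=(0.386, 0.040, 0.574)
t=7.500: state=(0.376, 0.034, 0.590)
t=8.000: state=(0.369, 0.028, 0.604)
t=8.500: state=(0.363, 0.023, 0.615)
t=9.000: state=(0.358, 0.018, 0.624)
t=9.500: state=(0.354, 0.015, 0.631)
t=10.000: state=(0.350, 0.012, 0.637)
t=10.500: state=(0.348, 0.010, 0.642)
t=11.000: state=(0.346, 0.008, 0.646)
t=11.500: state=(0.344, 0.006, 0.650)
t=11.760: state=(0.343, 0.006, 0.651)
largest grid value and its neighbours: I(2.300)=0.12071, I(2.320)=0.12071, I(2.340)=0.12070
parabola through these three points peaks at t≈2.316 with I≈0.12071

max I = 0.121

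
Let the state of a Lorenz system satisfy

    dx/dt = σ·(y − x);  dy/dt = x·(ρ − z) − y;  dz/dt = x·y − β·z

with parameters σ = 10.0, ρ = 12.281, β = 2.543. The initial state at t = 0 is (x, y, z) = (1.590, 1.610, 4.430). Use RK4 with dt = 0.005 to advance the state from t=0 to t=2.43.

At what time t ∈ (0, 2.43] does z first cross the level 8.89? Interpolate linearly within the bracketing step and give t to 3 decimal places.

t=0.000: state=(1.590, 1.610, 4.430)
step 1 (dt=0.005): k1=(0.200, 10.873, -8.706), k2=(0.467, 10.884, -8.606), k3=(0.460, 10.889, -8.606), k4=(0.721, 10.905, -8.506); state += dt/6·(k1+2k2+2k3+k4)
t=0.005: state=(1.592, 1.664, 4.387)
t=0.010: state=(1.597, 1.719, 4.345)
t=0.015: state=(1.604, 1.774, 4.304)
continuing one RK4 step at a time; state shown every 20 steps (Δt=0.1):
t=0.100: state=(2.032, 2.829, 3.783)
t=0.200: state=(3.160, 4.638, 3.788)
t=0.300: state=(5.019, 7.245, 5.106)
t=0.400: state=(7.418, 9.762, 8.789)
next step: t=0.405: state=(7.534, 9.839, 9.042) — z has crossed 8.89
linear interpolation between t=0.400 (8.78912) and t=0.405 (9.04214) → t≈0.402

t = 0.402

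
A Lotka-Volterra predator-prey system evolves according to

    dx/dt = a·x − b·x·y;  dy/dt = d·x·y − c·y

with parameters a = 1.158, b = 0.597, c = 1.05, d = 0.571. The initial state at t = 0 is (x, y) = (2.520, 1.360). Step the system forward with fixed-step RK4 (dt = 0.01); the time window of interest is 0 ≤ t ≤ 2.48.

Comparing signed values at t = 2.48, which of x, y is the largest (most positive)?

largest component: y

t=0.000: state=(2.520, 1.360)
step 1 (dt=0.01): k1=(0.872, 0.529), k2=(0.870, 0.533), k3=(0.870, 0.533), k4=(0.867, 0.538); state += dt/6·(k1+2k2+2k3+k4)
t=0.010: state=(2.529, 1.365)
t=0.020: state=(2.537, 1.371)
t=0.030: state=(2.546, 1.376)
continuing one RK4 step at a time; state shown every 10 steps (Δt=0.1):
t=0.100: state=(2.604, 1.417)
t=0.200: state=(2.682, 1.484)
t=0.300: state=(2.749, 1.560)
t=0.400: state=(2.805, 1.646)
t=0.500: state=(2.847, 1.742)
t=0.600: state=(2.872, 1.847)
t=0.700: state=(2.878, 1.959)
t=0.800: state=(2.865, 2.079)
t=0.900: state=(2.831, 2.202)
t=1.000: state=(2.776, 2.327)
t=1.100: state=(2.703, 2.450)
t=1.200: state=(2.613, 2.567)
t=1.300: state=(2.508, 2.676)
t=1.400: state=(2.393, 2.771)
t=1.500: state=(2.272, 2.850)
t=1.600: state=(2.148, 2.911)
t=1.700: state=(2.024, 2.952)
t=1.800: state=(1.904, 2.974)
t=1.900: state=(1.790, 2.975)
t=2.000: state=(1.683, 2.957)
t=2.100: state=(1.585, 2.923)
t=2.200: state=(1.497, 2.873)
t=2.300: state=(1.419, 2.811)
t=2.400: state=(1.349, 2.739)
t=2.480: state=(1.301, 2.676)
compare at T: x=1.301, y=2.676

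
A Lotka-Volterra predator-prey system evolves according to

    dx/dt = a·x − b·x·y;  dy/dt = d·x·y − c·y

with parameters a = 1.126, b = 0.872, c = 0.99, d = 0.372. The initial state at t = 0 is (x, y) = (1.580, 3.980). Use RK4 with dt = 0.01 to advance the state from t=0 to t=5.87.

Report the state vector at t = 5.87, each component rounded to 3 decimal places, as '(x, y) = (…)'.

t=0.000: state=(1.580, 3.980)
step 1 (dt=0.01): k1=(-3.704, -1.601), k2=(-3.650, -1.625), k3=(-3.651, -1.625), k4=(-3.597, -1.648); state += dt/6·(k1+2k2+2k3+k4)
t=0.010: state=(1.543, 3.964)
t=0.020: state=(1.508, 3.947)
t=0.030: state=(1.474, 3.930)
continuing one RK4 step at a time; state shown every 20 steps (Δt=0.2):
t=0.200: state=(1.021, 3.589)
t=0.400: state=(0.711, 3.137)
t=0.600: state=(0.536, 2.694)
t=0.800: state=(0.435, 2.291)
t=1.000: state=(0.377, 1.937)
t=1.200: state=(0.346, 1.632)
t=1.400: state=(0.334, 1.373)
t=1.600: state=(0.336, 1.155)
t=1.800: state=(0.350, 0.972)
t=2.000: state=(0.375, 0.819)
t=2.200: state=(0.412, 0.692)
t=2.400: state=(0.461, 0.586)
t=2.600: state=(0.526, 0.499)
t=2.800: state=(0.608, 0.427)
t=3.000: state=(0.710, 0.368)
t=3.200: state=(0.838, 0.319)
t=3.400: state=(0.997, 0.280)
t=3.600: state=(1.192, 0.250)
t=3.800: state=(1.433, 0.226)
t=4.000: state=(1.728, 0.208)
t=4.200: state=(2.090, 0.197)
t=4.400: state=(2.531, 0.192)
t=4.600: state=(3.066, 0.193)
t=4.800: state=(3.710, 0.204)
t=5.000: state=(4.476, 0.227)
t=5.200: state=(5.372, 0.268)
t=5.400: state=(6.385, 0.340)
t=5.600: state=(7.461, 0.467)
t=5.800: state=(8.462, 0.694)
t=5.870: state=(8.746, 0.810)

(x, y) = (8.746, 0.810)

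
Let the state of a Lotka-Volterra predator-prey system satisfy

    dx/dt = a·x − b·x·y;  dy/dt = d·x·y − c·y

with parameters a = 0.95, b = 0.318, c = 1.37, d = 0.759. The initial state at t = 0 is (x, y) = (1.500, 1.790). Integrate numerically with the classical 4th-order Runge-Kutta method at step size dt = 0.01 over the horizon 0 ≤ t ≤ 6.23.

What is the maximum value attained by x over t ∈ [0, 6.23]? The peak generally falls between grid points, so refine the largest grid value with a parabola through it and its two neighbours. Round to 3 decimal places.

t=0.000: state=(1.500, 1.790)
step 1 (dt=0.01): k1=(0.571, -0.414), k2=(0.573, -0.410), k3=(0.573, -0.410), k4=(0.575, -0.406); state += dt/6·(k1+2k2+2k3+k4)
t=0.010: state=(1.506, 1.786)
t=0.020: state=(1.512, 1.782)
t=0.030: state=(1.517, 1.778)
continuing one RK4 step at a time; state shown every 25 steps (Δt=0.25):
t=0.250: state=(1.655, 1.714)
t=0.500: state=(1.834, 1.694)
t=0.750: state=(2.030, 1.735)
t=1.000: state=(2.234, 1.846)
t=1.250: state=(2.429, 2.040)
t=1.500: state=(2.590, 2.334)
t=1.750: state=(2.687, 2.737)
t=2.000: state=(2.688, 3.242)
t=2.250: state=(2.577, 3.800)
t=2.500: state=(2.365, 4.317)
t=2.750: state=(2.094, 4.682)
t=3.000: state=(1.817, 4.816)
t=3.250: state=(1.576, 4.715)
t=3.500: state=(1.388, 4.430)
t=3.750: state=(1.256, 4.039)
t=4.000: state=(1.175, 3.609)
t=4.250: state=(1.138, 3.189)
t=4.500: state=(1.137, 2.808)
t=4.750: state=(1.169, 2.480)
t=5.000: state=(1.231, 2.210)
t=5.250: state=(1.321, 1.998)
t=5.500: state=(1.438, 1.842)
t=5.750: state=(1.582, 1.741)
t=6.000: state=(1.751, 1.696)
t=6.230: state=(1.924, 1.705)
largest grid value and its neighbours: x(1.870)=2.70101, x(1.880)=2.70108, x(1.890)=2.70098
parabola through these three points peaks at t≈1.879 with x≈2.70108

max x = 2.701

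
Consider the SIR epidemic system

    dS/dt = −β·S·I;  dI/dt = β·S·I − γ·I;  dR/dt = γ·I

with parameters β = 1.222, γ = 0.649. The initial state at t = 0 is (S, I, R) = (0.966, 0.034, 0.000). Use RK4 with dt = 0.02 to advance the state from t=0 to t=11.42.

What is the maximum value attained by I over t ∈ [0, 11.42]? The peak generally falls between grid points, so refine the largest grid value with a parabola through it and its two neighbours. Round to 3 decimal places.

max I = 0.151

t=0.000: state=(0.966, 0.034, 0.000)
step 1 (dt=0.02): k1=(-0.040, 0.018, 0.022), k2=(-0.040, 0.018, 0.022), k3=(-0.040, 0.018, 0.022), k4=(-0.041, 0.018, 0.022); state += dt/6·(k1+2k2+2k3+k4)
t=0.020: state=(0.965, 0.034, 0.000)
t=0.040: state=(0.964, 0.035, 0.001)
t=0.060: state=(0.964, 0.035, 0.001)
continuing one RK4 step at a time; state shown every 25 steps (Δt=0.5):
t=0.500: state=(0.943, 0.044, 0.013)
t=1.000: state=(0.915, 0.056, 0.029)
t=1.500: state=(0.880, 0.070, 0.049)
t=2.000: state=(0.839, 0.086, 0.075)
t=2.500: state=(0.792, 0.102, 0.105)
t=3.000: state=(0.741, 0.118, 0.141)
t=3.500: state=(0.686, 0.132, 0.182)
t=4.000: state=(0.631, 0.143, 0.226)
t=4.500: state=(0.577, 0.149, 0.274)
t=5.000: state=(0.526, 0.151, 0.323)
t=5.500: state=(0.480, 0.149, 0.372)
t=6.000: state=(0.439, 0.142, 0.419)
t=6.500: state=(0.404, 0.133, 0.464)
t=7.000: state=(0.373, 0.122, 0.505)
t=7.500: state=(0.348, 0.110, 0.542)
t=8.000: state=(0.327, 0.097, 0.576)
t=8.500: state=(0.309, 0.085, 0.606)
t=9.000: state=(0.294, 0.074, 0.632)
t=9.500: state=(0.282, 0.064, 0.654)
t=10.000: state=(0.272, 0.055, 0.673)
t=10.500: state=(0.264, 0.047, 0.690)
t=11.000: state=(0.257, 0.040, 0.704)
t=11.420: state=(0.252, 0.034, 0.714)
largest grid value and its neighbours: I(4.920)=0.15118, I(4.940)=0.15119, I(4.960)=0.15119
parabola through these three points peaks at t≈4.947 with I≈0.15119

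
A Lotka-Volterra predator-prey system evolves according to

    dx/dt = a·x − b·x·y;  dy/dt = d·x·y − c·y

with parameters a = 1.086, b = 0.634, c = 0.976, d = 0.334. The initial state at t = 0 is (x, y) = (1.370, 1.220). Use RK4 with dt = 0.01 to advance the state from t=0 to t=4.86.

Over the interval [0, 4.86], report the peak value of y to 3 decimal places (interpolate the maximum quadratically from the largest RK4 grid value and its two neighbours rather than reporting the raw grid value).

max y = 3.243

t=0.000: state=(1.370, 1.220)
step 1 (dt=0.01): k1=(0.428, -0.632), k2=(0.432, -0.630), k3=(0.432, -0.630), k4=(0.435, -0.627); state += dt/6·(k1+2k2+2k3+k4)
t=0.010: state=(1.374, 1.214)
t=0.020: state=(1.379, 1.207)
t=0.030: state=(1.383, 1.201)
continuing one RK4 step at a time; state shown every 20 steps (Δt=0.2):
t=0.200: state=(1.469, 1.103)
t=0.400: state=(1.598, 1.005)
t=0.600: state=(1.757, 0.925)
t=0.800: state=(1.950, 0.861)
t=1.000: state=(2.179, 0.813)
t=1.200: state=(2.448, 0.780)
t=1.400: state=(2.759, 0.764)
t=1.600: state=(3.112, 0.764)
t=1.800: state=(3.506, 0.784)
t=2.000: state=(3.935, 0.827)
t=2.200: state=(4.384, 0.898)
t=2.400: state=(4.830, 1.005)
t=2.600: state=(5.236, 1.158)
t=2.800: state=(5.547, 1.367)
t=3.000: state=(5.701, 1.639)
t=3.200: state=(5.638, 1.971)
t=3.400: state=(5.331, 2.343)
t=3.600: state=(4.808, 2.706)
t=3.800: state=(4.155, 3.005)
t=4.000: state=(3.481, 3.190)
t=4.200: state=(2.873, 3.243)
t=4.400: state=(2.374, 3.177)
t=4.600: state=(1.990, 3.021)
t=4.800: state=(1.707, 2.811)
t=4.860: state=(1.640, 2.741)
largest grid value and its neighbours: y(4.170)=3.24294, y(4.180)=3.24317, y(4.190)=3.24310
parabola through these three points peaks at t≈4.183 with y≈3.24318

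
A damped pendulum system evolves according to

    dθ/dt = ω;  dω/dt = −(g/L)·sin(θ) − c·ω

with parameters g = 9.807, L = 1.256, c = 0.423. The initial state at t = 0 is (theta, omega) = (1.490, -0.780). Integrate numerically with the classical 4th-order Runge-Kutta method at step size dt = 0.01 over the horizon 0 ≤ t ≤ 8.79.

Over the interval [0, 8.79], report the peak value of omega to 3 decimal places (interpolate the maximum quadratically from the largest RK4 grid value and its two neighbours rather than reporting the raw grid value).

t=0.000: state=(1.490, -0.780)
step 1 (dt=0.01): k1=(-0.780, -7.453), k2=(-0.817, -7.434), k3=(-0.817, -7.434), k4=(-0.854, -7.416); state += dt/6·(k1+2k2+2k3+k4)
t=0.010: state=(1.482, -0.854)
t=0.020: state=(1.473, -0.928)
t=0.030: state=(1.463, -1.002)
continuing one RK4 step at a time; state shown every 50 steps (Δt=0.5):
t=0.500: state=(0.313, -3.405)
t=1.000: state=(-1.027, -1.256)
t=1.500: state=(-0.788, 2.007)
t=2.000: state=(0.443, 2.131)
t=2.500: state=(0.826, -0.688)
t=3.000: state=(0.002, -2.069)
t=3.500: state=(-0.665, -0.259)
t=4.000: state=(-0.262, 1.569)
t=4.500: state=(0.440, 0.805)
t=5.000: state=(0.371, -0.973)
t=5.500: state=(-0.224, -1.009)
t=6.000: state=(-0.377, 0.439)
t=6.500: state=(0.051, 0.972)
t=7.000: state=(0.322, -0.029)
t=7.500: state=(0.066, -0.797)
t=8.000: state=(-0.239, -0.240)
t=8.500: state=(-0.132, 0.566)
t=8.790: state=(0.046, 0.590)
largest grid value and its neighbours: omega(1.750)=2.66847, omega(1.760)=2.67018, omega(1.770)=2.66982
parabola through these three points peaks at t≈1.763 with omega≈2.67029

max omega = 2.670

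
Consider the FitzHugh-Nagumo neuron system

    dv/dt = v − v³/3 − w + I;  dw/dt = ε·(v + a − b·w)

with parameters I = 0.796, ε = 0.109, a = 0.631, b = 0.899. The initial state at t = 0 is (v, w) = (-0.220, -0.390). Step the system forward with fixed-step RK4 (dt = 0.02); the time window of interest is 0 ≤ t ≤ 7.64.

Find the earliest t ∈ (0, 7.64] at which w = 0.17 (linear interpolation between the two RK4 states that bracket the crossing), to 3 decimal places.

t = 2.508

t=0.000: state=(-0.220, -0.390)
step 1 (dt=0.02): k1=(0.970, 0.083), k2=(0.978, 0.084), k3=(0.978, 0.084), k4=(0.987, 0.085); state += dt/6·(k1+2k2+2k3+k4)
t=0.020: state=(-0.200, -0.388)
t=0.040: state=(-0.181, -0.387)
t=0.060: state=(-0.160, -0.385)
continuing one RK4 step at a time; state shown every 25 steps (Δt=0.5):
t=0.500: state=(0.391, -0.334)
t=1.000: state=(1.225, -0.242)
t=1.500: state=(1.830, -0.113)
t=2.000: state=(2.000, 0.029)
t=2.500: state=(2.004, 0.168)
next step: t=2.520: state=(2.003, 0.173) — w has crossed 0.17
linear interpolation between t=2.500 (0.16786) and t=2.520 (0.17327) → t≈2.508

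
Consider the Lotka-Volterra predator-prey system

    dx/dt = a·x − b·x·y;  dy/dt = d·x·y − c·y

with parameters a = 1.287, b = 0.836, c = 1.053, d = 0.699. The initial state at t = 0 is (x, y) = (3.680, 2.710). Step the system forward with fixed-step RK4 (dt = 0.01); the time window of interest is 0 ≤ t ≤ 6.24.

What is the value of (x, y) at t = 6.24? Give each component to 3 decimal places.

(x, y) = (2.920, 3.406)

t=0.000: state=(3.680, 2.710)
step 1 (dt=0.01): k1=(-3.601, 4.117), k2=(-3.647, 4.114), k3=(-3.646, 4.114), k4=(-3.691, 4.110); state += dt/6·(k1+2k2+2k3+k4)
t=0.010: state=(3.644, 2.751)
t=0.020: state=(3.606, 2.792)
t=0.030: state=(3.568, 2.833)
continuing one RK4 step at a time; state shown every 25 steps (Δt=0.25):
t=0.250: state=(2.605, 3.619)
t=0.500: state=(1.603, 3.999)
t=0.750: state=(0.969, 3.827)
t=1.000: state=(0.628, 3.371)
t=1.250: state=(0.453, 2.843)
t=1.500: state=(0.364, 2.344)
t=1.750: state=(0.322, 1.912)
t=2.000: state=(0.310, 1.552)
t=2.250: state=(0.319, 1.260)
t=2.500: state=(0.347, 1.026)
t=2.750: state=(0.394, 0.841)
t=3.000: state=(0.463, 0.696)
t=3.250: state=(0.559, 0.585)
t=3.500: state=(0.688, 0.501)
t=3.750: state=(0.861, 0.440)
t=4.000: state=(1.088, 0.401)
t=4.250: state=(1.384, 0.382)
t=4.500: state=(1.762, 0.386)
t=4.750: state=(2.236, 0.420)
t=5.000: state=(2.805, 0.501)
t=5.250: state=(3.432, 0.664)
t=5.500: state=(4.002, 0.979)
t=5.750: state=(4.259, 1.560)
t=6.000: state=(3.876, 2.467)
t=6.240: state=(2.920, 3.406)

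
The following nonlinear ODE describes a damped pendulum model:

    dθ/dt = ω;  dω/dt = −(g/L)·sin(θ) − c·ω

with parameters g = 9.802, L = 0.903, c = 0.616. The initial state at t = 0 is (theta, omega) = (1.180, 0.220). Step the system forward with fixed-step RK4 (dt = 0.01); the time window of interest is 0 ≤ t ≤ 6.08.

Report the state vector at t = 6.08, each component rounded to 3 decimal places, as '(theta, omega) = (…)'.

t=0.000: state=(1.180, 0.220)
step 1 (dt=0.01): k1=(0.220, -10.172), k2=(0.169, -10.145), k3=(0.169, -10.144), k4=(0.119, -10.117); state += dt/6·(k1+2k2+2k3+k4)
t=0.010: state=(1.182, 0.119)
t=0.020: state=(1.182, 0.018)
t=0.030: state=(1.182, -0.083)
continuing one RK4 step at a time; state shown every 20 steps (Δt=0.2):
t=0.200: state=(1.030, -1.655)
t=0.400: state=(0.557, -2.929)
t=0.600: state=(-0.065, -3.072)
t=0.800: state=(-0.590, -2.022)
t=1.000: state=(-0.836, -0.410)
t=1.200: state=(-0.759, 1.134)
t=1.400: state=(-0.418, 2.154)
t=1.600: state=(0.042, 2.277)
t=1.800: state=(0.432, 1.503)
t=2.000: state=(0.613, 0.271)
t=2.200: state=(0.544, -0.909)
t=2.400: state=(0.279, -1.636)
t=2.600: state=(-0.063, -1.660)
t=2.800: state=(-0.341, -1.033)
t=3.000: state=(-0.455, -0.091)
t=3.200: state=(-0.382, 0.775)
t=3.400: state=(-0.171, 1.253)
t=3.600: state=(0.082, 1.191)
t=3.800: state=(0.274, 0.669)
t=4.000: state=(0.337, -0.048)
t=4.200: state=(0.262, -0.663)
t=4.400: state=(0.094, -0.954)
t=4.600: state=(-0.092, -0.837)
t=4.800: state=(-0.220, -0.406)
t=5.000: state=(-0.247, 0.132)
t=5.200: state=(-0.175, 0.557)
t=5.400: state=(-0.042, 0.716)
t=5.600: state=(0.091, 0.575)
t=5.800: state=(0.174, 0.225)
t=6.000: state=(0.178, -0.172)
t=6.080: state=(0.159, -0.307)

(theta, omega) = (0.159, -0.307)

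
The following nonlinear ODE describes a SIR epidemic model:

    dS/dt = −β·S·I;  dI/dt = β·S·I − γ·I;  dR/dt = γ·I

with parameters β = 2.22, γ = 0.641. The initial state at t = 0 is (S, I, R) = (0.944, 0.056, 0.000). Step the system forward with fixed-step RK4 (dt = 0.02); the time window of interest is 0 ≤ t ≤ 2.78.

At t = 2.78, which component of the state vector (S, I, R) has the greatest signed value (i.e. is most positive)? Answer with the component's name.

largest component: R

t=0.000: state=(0.944, 0.056, 0.000)
step 1 (dt=0.02): k1=(-0.117, 0.081, 0.036), k2=(-0.119, 0.082, 0.036), k3=(-0.119, 0.083, 0.036), k4=(-0.121, 0.084, 0.037); state += dt/6·(k1+2k2+2k3+k4)
t=0.020: state=(0.942, 0.058, 0.001)
t=0.040: state=(0.939, 0.059, 0.001)
t=0.060: state=(0.937, 0.061, 0.002)
continuing one RK4 step at a time; state shown every 5 steps (Δt=0.1):
t=0.100: state=(0.931, 0.065, 0.004)
t=0.200: state=(0.917, 0.074, 0.008)
t=0.300: state=(0.901, 0.085, 0.013)
t=0.400: state=(0.883, 0.098, 0.019)
t=0.500: state=(0.863, 0.111, 0.026)
t=0.600: state=(0.840, 0.126, 0.034)
t=0.700: state=(0.816, 0.142, 0.042)
t=0.800: state=(0.789, 0.159, 0.052)
t=0.900: state=(0.760, 0.177, 0.063)
t=1.000: state=(0.729, 0.196, 0.075)
t=1.100: state=(0.696, 0.216, 0.088)
t=1.200: state=(0.662, 0.235, 0.102)
t=1.300: state=(0.627, 0.255, 0.118)
t=1.400: state=(0.592, 0.273, 0.135)
t=1.500: state=(0.556, 0.291, 0.153)
t=1.600: state=(0.520, 0.308, 0.172)
t=1.700: state=(0.485, 0.323, 0.192)
t=1.800: state=(0.451, 0.336, 0.214)
t=1.900: state=(0.418, 0.347, 0.235)
t=2.000: state=(0.386, 0.356, 0.258)
t=2.100: state=(0.357, 0.362, 0.281)
t=2.200: state=(0.329, 0.367, 0.304)
t=2.300: state=(0.303, 0.369, 0.328)
t=2.400: state=(0.279, 0.369, 0.352)
t=2.500: state=(0.257, 0.367, 0.375)
t=2.600: state=(0.237, 0.364, 0.399)
t=2.700: state=(0.219, 0.359, 0.422)
t=2.780: state=(0.206, 0.354, 0.440)
compare at T: S=0.206, I=0.354, R=0.440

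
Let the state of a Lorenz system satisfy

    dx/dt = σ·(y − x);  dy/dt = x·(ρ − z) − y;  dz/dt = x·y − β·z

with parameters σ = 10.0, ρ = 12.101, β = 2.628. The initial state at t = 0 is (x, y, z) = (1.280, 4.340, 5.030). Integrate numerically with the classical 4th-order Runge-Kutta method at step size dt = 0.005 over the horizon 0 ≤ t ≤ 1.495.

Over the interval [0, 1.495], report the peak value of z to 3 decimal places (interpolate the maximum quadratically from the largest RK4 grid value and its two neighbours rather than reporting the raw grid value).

t=0.000: state=(1.280, 4.340, 5.030)
step 1 (dt=0.005): k1=(30.600, 4.711, -7.664), k2=(29.953, 5.266, -7.265), k3=(29.983, 5.252, -7.273), k4=(29.363, 5.797, -6.880); state += dt/6·(k1+2k2+2k3+k4)
t=0.005: state=(1.430, 4.366, 4.994)
t=0.010: state=(1.574, 4.398, 4.961)
t=0.015: state=(1.712, 4.435, 4.932)
continuing one RK4 step at a time; state shown every 10 steps (Δt=0.05):
t=0.050: state=(2.571, 4.819, 4.833)
t=0.100: state=(3.629, 5.678, 5.007)
t=0.150: state=(4.664, 6.781, 5.607)
t=0.200: state=(5.750, 7.963, 6.726)
t=0.250: state=(6.847, 8.972, 8.419)
t=0.300: state=(7.811, 9.465, 10.585)
t=0.350: state=(8.422, 9.139, 12.865)
t=0.400: state=(8.478, 7.966, 14.707)
t=0.450: state=(7.929, 6.305, 15.656)
t=0.500: state=(6.936, 4.682, 15.637)
t=0.550: state=(5.771, 3.454, 14.911)
t=0.600: state=(4.685, 2.703, 13.817)
t=0.650: state=(3.817, 2.338, 12.609)
t=0.700: state=(3.207, 2.237, 11.427)
t=0.750: state=(2.835, 2.307, 10.338)
t=0.800: state=(2.664, 2.495, 9.371)
t=0.850: state=(2.655, 2.781, 8.544)
t=0.900: state=(2.783, 3.163, 7.869)
t=0.950: state=(3.032, 3.645, 7.363)
t=1.000: state=(3.395, 4.236, 7.049)
t=1.050: state=(3.872, 4.935, 6.962)
t=1.100: state=(4.455, 5.722, 7.146)
t=1.150: state=(5.129, 6.546, 7.648)
t=1.200: state=(5.854, 7.310, 8.498)
t=1.250: state=(6.556, 7.870, 9.673)
t=1.300: state=(7.129, 8.065, 11.057)
t=1.350: state=(7.454, 7.791, 12.427)
t=1.400: state=(7.448, 7.080, 13.512)
t=1.450: state=(7.101, 6.111, 14.104)
t=1.495: state=(6.566, 5.218, 14.173)
largest grid value and its neighbours: z(0.470)=15.75496, z(0.475)=15.75635, z(0.480)=15.74891
parabola through these three points peaks at t≈0.473 with z≈15.75686

max z = 15.757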